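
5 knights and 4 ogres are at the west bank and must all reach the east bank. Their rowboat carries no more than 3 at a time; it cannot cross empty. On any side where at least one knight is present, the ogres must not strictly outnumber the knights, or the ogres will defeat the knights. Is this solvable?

Yes

1. 3 ogres → the east bank.  (the west bank: 5K 1O; the east bank: 0K 3O)
2. 1 ogre ← the west bank.  (the west bank: 5K 2O; the east bank: 0K 2O)
3. 3 knights → the east bank.  (the west bank: 2K 2O; the east bank: 3K 2O)
4. 1 knight ← the west bank.  (the west bank: 3K 2O; the east bank: 2K 2O)
5. 2 knights and 1 ogre → the east bank.  (the west bank: 1K 1O; the east bank: 4K 3O)
6. 1 knight ← the west bank.  (the west bank: 2K 1O; the east bank: 3K 3O)
7. 2 knights and 1 ogre → the east bank.  (the west bank: 0K 0O; the east bank: 5K 4O)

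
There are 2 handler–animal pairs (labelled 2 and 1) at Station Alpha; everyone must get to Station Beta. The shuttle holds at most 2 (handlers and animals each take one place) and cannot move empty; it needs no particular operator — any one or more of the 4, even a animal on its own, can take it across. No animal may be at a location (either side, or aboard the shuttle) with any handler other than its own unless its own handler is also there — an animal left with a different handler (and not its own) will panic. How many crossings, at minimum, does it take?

5

Counting alone: each trip to Station Beta takes at most 2 across and each return brings at least 1 back, so after t trips out (and t−1 returns) at most 2t − (t−1) of the 4 are across; that first reaches 4 at t = 3, so at least 5 crossings are needed.
The plan below uses exactly 5 crossings, so it is optimal:
1. animal 2 and handler 2 cross → Station Beta.
2. handler 2 crosses ← Station Alpha.
3. handler 1 and handler 2 cross → Station Beta.
4. handler 1 crosses ← Station Alpha.
5. animal 1 and handler 1 cross → Station Beta.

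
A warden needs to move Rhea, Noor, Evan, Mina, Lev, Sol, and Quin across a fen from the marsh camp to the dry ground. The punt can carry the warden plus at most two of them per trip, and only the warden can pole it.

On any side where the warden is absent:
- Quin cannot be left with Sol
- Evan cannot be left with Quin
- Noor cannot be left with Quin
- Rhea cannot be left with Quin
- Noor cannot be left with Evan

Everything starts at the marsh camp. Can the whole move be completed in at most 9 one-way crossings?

Counting alone: the warden can take at most 2 across per trip to the dry ground, so moving all 7 needs at least 4 loaded trips out, with a return between consecutive ones — at least 7 crossings.
The safety rule pushes this higher. Following every safe sequence of crossings, the most of the 7 that can be at the dry ground as the punt arrives there on crossings 7, 9 is 5, 6 respectively — never all 7.
So the move cannot be finished within 9 crossings. (The shortest complete plan takes 11:)
1. Warden goes to the dry ground with Noor and Quin.  [the marsh camp: Evan, Lev, Mina, Rhea, Sol | the dry ground: Noor, Quin]
2. Warden goes back to the marsh camp with Noor.  [the marsh camp: Evan, Lev, Mina, Noor, Rhea, Sol | the dry ground: Quin]
3. Warden goes to the dry ground with Noor and Rhea.  [the marsh camp: Evan, Lev, Mina, Sol | the dry ground: Noor, Quin, Rhea]
4. Warden goes back to the marsh camp with Quin.  [the marsh camp: Evan, Lev, Mina, Quin, Sol | the dry ground: Noor, Rhea]
5. Warden goes to the dry ground with Evan and Sol.  [the marsh camp: Lev, Mina, Quin | the dry ground: Evan, Noor, Rhea, Sol]
6. Warden goes back to the marsh camp with Noor.  [the marsh camp: Lev, Mina, Noor, Quin | the dry ground: Evan, Rhea, Sol]
7. Warden goes to the dry ground with Mina and Noor.  [the marsh camp: Lev, Quin | the dry ground: Evan, Mina, Noor, Rhea, Sol]
8. Warden goes back to the marsh camp with Noor.  [the marsh camp: Lev, Noor, Quin | the dry ground: Evan, Mina, Rhea, Sol]
9. Warden goes to the dry ground with Lev and Noor.  [the marsh camp: Quin | the dry ground: Evan, Lev, Mina, Noor, Rhea, Sol]
10. Warden goes back to the marsh camp with Noor.  [the marsh camp: Noor, Quin | the dry ground: Evan, Lev, Mina, Rhea, Sol]
11. Warden goes to the dry ground with Noor and Quin.  [the marsh camp: — | the dry ground: Evan, Lev, Mina, Noor, Quin, Rhea, Sol]

No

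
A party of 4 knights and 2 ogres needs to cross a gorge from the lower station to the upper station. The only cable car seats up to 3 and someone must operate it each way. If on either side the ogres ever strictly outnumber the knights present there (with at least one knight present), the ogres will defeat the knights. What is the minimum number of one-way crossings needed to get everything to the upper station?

Counting alone: each trip to the upper station takes at most 3 across and each return brings at least 1 back, so after t trips out (and t−1 returns) at most 3t − (t−1) of the 6 are across; that first reaches 6 at t = 3, so at least 5 crossings are needed.
The plan below uses exactly 5 crossings, so it is optimal:
1. 2 ogres → the upper station.  (the lower station: 4K 0O; the upper station: 0K 2O)
2. 1 ogre ← the lower station.  (the lower station: 4K 1O; the upper station: 0K 1O)
3. 2 knights and 1 ogre → the upper station.  (the lower station: 2K 0O; the upper station: 2K 2O)
4. 1 ogre ← the lower station.  (the lower station: 2K 1O; the upper station: 2K 1O)
5. 2 knights and 1 ogre → the upper station.  (the lower station: 0K 0O; the upper station: 4K 2O)

5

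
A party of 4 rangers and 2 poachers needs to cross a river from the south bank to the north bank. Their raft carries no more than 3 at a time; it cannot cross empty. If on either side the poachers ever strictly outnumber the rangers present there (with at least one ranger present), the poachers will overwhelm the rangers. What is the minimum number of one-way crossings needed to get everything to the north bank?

Counting alone: each trip to the north bank takes at most 3 across and each return brings at least 1 back, so after t trips out (and t−1 returns) at most 3t − (t−1) of the 6 are across; that first reaches 6 at t = 3, so at least 5 crossings are needed.
The plan below uses exactly 5 crossings, so it is optimal:
1. 2 poachers → the north bank.  (the south bank: 4R 0P; the north bank: 0R 2P)
2. 1 poacher ← the south bank.  (the south bank: 4R 1P; the north bank: 0R 1P)
3. 2 rangers and 1 poacher → the north bank.  (the south bank: 2R 0P; the north bank: 2R 2P)
4. 1 poacher ← the south bank.  (the south bank: 2R 1P; the north bank: 2R 1P)
5. 2 rangers and 1 poacher → the north bank.  (the south bank: 0R 0P; the north bank: 4R 2P)

5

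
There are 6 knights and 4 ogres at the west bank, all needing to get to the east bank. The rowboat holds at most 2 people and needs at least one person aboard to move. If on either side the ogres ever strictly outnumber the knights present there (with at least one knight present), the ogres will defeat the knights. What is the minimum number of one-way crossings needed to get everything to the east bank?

Counting alone: each trip to the east bank takes at most 2 across and each return brings at least 1 back, so after t trips out (and t−1 returns) at most 2t − (t−1) of the 10 are across; that first reaches 10 at t = 9, so at least 17 crossings are needed.
The plan below uses exactly 17 crossings, so it is optimal:
1. 2 ogres → the east bank.  (the west bank: 6K 2O; the east bank: 0K 2O)
2. 1 ogre ← the west bank.  (the west bank: 6K 3O; the east bank: 0K 1O)
3. 2 ogres → the east bank.  (the west bank: 6K 1O; the east bank: 0K 3O)
4. 1 ogre ← the west bank.  (the west bank: 6K 2O; the east bank: 0K 2O)
5. 2 knights → the east bank.  (the west bank: 4K 2O; the east bank: 2K 2O)
6. 1 ogre ← the west bank.  (the west bank: 4K 3O; the east bank: 2K 1O)
7. 1 knight and 1 ogre → the east bank.  (the west bank: 3K 2O; the east bank: 3K 2O)
8. 1 ogre ← the west bank.  (the west bank: 3K 3O; the east bank: 3K 1O)
9. 2 ogres → the east bank.  (the west bank: 3K 1O; the east bank: 3K 3O)
10. 1 ogre ← the west bank.  (the west bank: 3K 2O; the east bank: 3K 2O)
11. 1 knight and 1 ogre → the east bank.  (the west bank: 2K 1O; the east bank: 4K 3O)
12. 1 ogre ← the west bank.  (the west bank: 2K 2O; the east bank: 4K 2O)
13. 2 ogres → the east bank.  (the west bank: 2K 0O; the east bank: 4K 4O)
14. 1 ogre ← the west bank.  (the west bank: 2K 1O; the east bank: 4K 3O)
15. 1 knight and 1 ogre → the east bank.  (the west bank: 1K 0O; the east bank: 5K 4O)
16. 1 ogre ← the west bank.  (the west bank: 1K 1O; the east bank: 5K 3O)
17. 1 knight and 1 ogre → the east bank.  (the west bank: 0K 0O; the east bank: 6K 4O)

17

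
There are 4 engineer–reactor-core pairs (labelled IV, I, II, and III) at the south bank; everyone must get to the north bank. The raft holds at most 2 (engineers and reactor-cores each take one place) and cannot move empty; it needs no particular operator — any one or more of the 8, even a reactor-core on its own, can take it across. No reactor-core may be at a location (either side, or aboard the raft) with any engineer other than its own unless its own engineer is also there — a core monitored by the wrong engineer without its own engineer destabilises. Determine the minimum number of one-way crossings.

impossible

Following every safe sequence of crossings from the start, the most of the 8 that can be at the north bank as the raft arrives there on crossings 1, 3, 5 is 2, 3, 4 respectively; the best ever achieved is 4 of 8.
From crossing 7 on, no configuration arises that was not already reachable earlier: only 44 distinct safe configurations (who is on which side, and where the raft is) can ever be reached, none of them has everyone across, and every continuation just revisits them. So no valid plan exists.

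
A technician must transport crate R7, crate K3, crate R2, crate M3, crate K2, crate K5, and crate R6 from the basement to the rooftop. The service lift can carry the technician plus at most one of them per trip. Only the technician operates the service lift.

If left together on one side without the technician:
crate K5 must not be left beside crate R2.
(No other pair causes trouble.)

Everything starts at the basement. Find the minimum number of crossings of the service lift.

Counting alone: the technician can take at most 1 across per trip to the rooftop, so moving all 7 needs at least 7 loaded trips out, with a return between consecutive ones — at least 13 crossings.
The plan below uses exactly 13 crossings, so it is optimal:
1. Technician goes to the rooftop with crate R2.
2. Technician goes back to the basement alone.
3. Technician goes to the rooftop with crate R7.
4. Technician goes back to the basement alone.
5. Technician goes to the rooftop with crate K3.
6. Technician goes back to the basement alone.
7. Technician goes to the rooftop with crate M3.
8. Technician goes back to the basement alone.
9. Technician goes to the rooftop with crate K2.
10. Technician goes back to the basement alone.
11. Technician goes to the rooftop with crate R6.
12. Technician goes back to the basement alone.
13. Technician goes to the rooftop with crate K5.

13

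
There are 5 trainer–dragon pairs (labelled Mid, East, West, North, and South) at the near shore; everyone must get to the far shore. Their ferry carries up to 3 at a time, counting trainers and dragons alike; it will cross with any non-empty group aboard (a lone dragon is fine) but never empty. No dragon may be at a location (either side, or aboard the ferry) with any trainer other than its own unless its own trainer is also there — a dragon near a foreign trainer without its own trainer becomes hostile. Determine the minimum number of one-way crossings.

11

Counting alone: each trip to the far shore takes at most 3 across and each return brings at least 1 back, so after t trips out (and t−1 returns) at most 3t − (t−1) of the 10 are across; that first reaches 10 at t = 5, so at least 9 crossings are needed.
The safety rule pushes this higher. Following every safe sequence of crossings, the most of the 10 that can be at the far shore as the ferry arrives there on crossing 9 is 9 — never all 10.
So no plan with fewer than 11 crossings exists, and this one achieves 11:
1. dragon Mid and trainer Mid cross → the far shore.
2. trainer Mid crosses ← the near shore.
3. dragon East, dragon North, and dragon West cross → the far shore.
4. dragon Mid crosses ← the near shore.
5. trainer East, trainer North, and trainer West cross → the far shore.
6. dragon East and trainer East cross ← the near shore.
7. trainer East, trainer Mid, and trainer South cross → the far shore.
8. dragon West crosses ← the near shore.
9. dragon East and dragon Mid cross → the far shore.
10. dragon Mid crosses ← the near shore.
11. dragon Mid, dragon South, and dragon West cross → the far shore.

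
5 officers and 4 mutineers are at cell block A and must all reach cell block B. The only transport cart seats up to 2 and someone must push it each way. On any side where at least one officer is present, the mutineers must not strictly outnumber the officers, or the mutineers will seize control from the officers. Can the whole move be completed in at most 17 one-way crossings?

Yes

Yes — this plan uses 15 crossings (≤ 17):
1. 2 mutineers → cell block B.  (cell block A: 5O 2M; cell block B: 0O 2M)
2. 1 mutineer ← cell block A.  (cell block A: 5O 3M; cell block B: 0O 1M)
3. 2 mutineers → cell block B.  (cell block A: 5O 1M; cell block B: 0O 3M)
4. 1 mutineer ← cell block A.  (cell block A: 5O 2M; cell block B: 0O 2M)
5. 2 officers → cell block B.  (cell block A: 3O 2M; cell block B: 2O 2M)
6. 1 mutineer ← cell block A.  (cell block A: 3O 3M; cell block B: 2O 1M)
7. 1 officer and 1 mutineer → cell block B.  (cell block A: 2O 2M; cell block B: 3O 2M)
8. 1 officer ← cell block A.  (cell block A: 3O 2M; cell block B: 2O 2M)
9. 1 officer and 1 mutineer → cell block B.  (cell block A: 2O 1M; cell block B: 3O 3M)
10. 1 mutineer ← cell block A.  (cell block A: 2O 2M; cell block B: 3O 2M)
11. 1 officer and 1 mutineer → cell block B.  (cell block A: 1O 1M; cell block B: 4O 3M)
12. 1 officer ← cell block A.  (cell block A: 2O 1M; cell block B: 3O 3M)
13. 1 officer and 1 mutineer → cell block B.  (cell block A: 1O 0M; cell block B: 4O 4M)
14. 1 mutineer ← cell block A.  (cell block A: 1O 1M; cell block B: 4O 3M)
15. 1 officer and 1 mutineer → cell block B.  (cell block A: 0O 0M; cell block B: 5O 4M)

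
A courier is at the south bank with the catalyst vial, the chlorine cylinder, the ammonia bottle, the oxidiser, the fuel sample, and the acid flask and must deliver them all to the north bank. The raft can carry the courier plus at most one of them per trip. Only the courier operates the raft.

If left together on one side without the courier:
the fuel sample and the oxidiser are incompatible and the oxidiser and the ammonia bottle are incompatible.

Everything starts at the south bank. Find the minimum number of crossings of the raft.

13

Counting alone: the courier can take at most 1 across per trip to the north bank, so moving all 6 needs at least 6 loaded trips out, with a return between consecutive ones — at least 11 crossings.
The safety rule pushes this higher. Following every safe sequence of crossings, the most of the 6 that can be at the north bank as the raft arrives there on crossing 11 is 5 — never all 6.
So no plan with fewer than 13 crossings exists, and this one achieves 13:
1. Courier goes to the north bank with the oxidiser.  [the south bank: the acid flask, the ammonia bottle, the catalyst vial, the chlorine cylinder, the fuel sample | the north bank: the oxidiser]
2. Courier goes back to the south bank alone.  [the south bank: the acid flask, the ammonia bottle, the catalyst vial, the chlorine cylinder, the fuel sample | the north bank: the oxidiser]
3. Courier goes to the north bank with the catalyst vial.  [the south bank: the acid flask, the ammonia bottle, the chlorine cylinder, the fuel sample | the north bank: the catalyst vial, the oxidiser]
4. Courier goes back to the south bank alone.  [the south bank: the acid flask, the ammonia bottle, the chlorine cylinder, the fuel sample | the north bank: the catalyst vial, the oxidiser]
5. Courier goes to the north bank with the chlorine cylinder.  [the south bank: the acid flask, the ammonia bottle, the fuel sample | the north bank: the catalyst vial, the chlorine cylinder, the oxidiser]
6. Courier goes back to the south bank alone.  [the south bank: the acid flask, the ammonia bottle, the fuel sample | the north bank: the catalyst vial, the chlorine cylinder, the oxidiser]
7. Courier goes to the north bank with the ammonia bottle.  [the south bank: the acid flask, the fuel sample | the north bank: the ammonia bottle, the catalyst vial, the chlorine cylinder, the oxidiser]
8. Courier goes back to the south bank with the oxidiser.  [the south bank: the acid flask, the fuel sample, the oxidiser | the north bank: the ammonia bottle, the catalyst vial, the chlorine cylinder]
9. Courier goes to the north bank with the fuel sample.  [the south bank: the acid flask, the oxidiser | the north bank: the ammonia bottle, the catalyst vial, the chlorine cylinder, the fuel sample]
10. Courier goes back to the south bank alone.  [the south bank: the acid flask, the oxidiser | the north bank: the ammonia bottle, the catalyst vial, the chlorine cylinder, the fuel sample]
11. Courier goes to the north bank with the acid flask.  [the south bank: the oxidiser | the north bank: the acid flask, the ammonia bottle, the catalyst vial, the chlorine cylinder, the fuel sample]
12. Courier goes back to the south bank alone.  [the south bank: the oxidiser | the north bank: the acid flask, the ammonia bottle, the catalyst vial, the chlorine cylinder, the fuel sample]
13. Courier goes to the north bank with the oxidiser.  [the south bank: — | the north bank: the acid flask, the ammonia bottle, the catalyst vial, the chlorine cylinder, the fuel sample, the oxidiser]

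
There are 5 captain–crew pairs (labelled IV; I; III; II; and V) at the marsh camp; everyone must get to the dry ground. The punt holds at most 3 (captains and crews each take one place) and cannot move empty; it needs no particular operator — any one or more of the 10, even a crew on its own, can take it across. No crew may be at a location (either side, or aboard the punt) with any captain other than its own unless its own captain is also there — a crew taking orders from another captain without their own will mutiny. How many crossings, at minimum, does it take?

Counting alone: each trip to the dry ground takes at most 3 across and each return brings at least 1 back, so after t trips out (and t−1 returns) at most 3t − (t−1) of the 10 are across; that first reaches 10 at t = 5, so at least 9 crossings are needed.
The safety rule pushes this higher. Following every safe sequence of crossings, the most of the 10 that can be at the dry ground as the punt arrives there on crossing 9 is 9 — never all 10.
So no plan with fewer than 11 crossings exists, and this one achieves 11:
1. captain IV and crew IV cross → the dry ground.
2. captain IV crosses ← the marsh camp.
3. crew I, crew II, and crew III cross → the dry ground.
4. crew IV crosses ← the marsh camp.
5. captain I, captain II, and captain III cross → the dry ground.
6. captain I and crew I cross ← the marsh camp.
7. captain I, captain IV, and captain V cross → the dry ground.
8. crew III crosses ← the marsh camp.
9. crew I and crew IV cross → the dry ground.
10. crew IV crosses ← the marsh camp.
11. crew III, crew IV, and crew V cross → the dry ground.

11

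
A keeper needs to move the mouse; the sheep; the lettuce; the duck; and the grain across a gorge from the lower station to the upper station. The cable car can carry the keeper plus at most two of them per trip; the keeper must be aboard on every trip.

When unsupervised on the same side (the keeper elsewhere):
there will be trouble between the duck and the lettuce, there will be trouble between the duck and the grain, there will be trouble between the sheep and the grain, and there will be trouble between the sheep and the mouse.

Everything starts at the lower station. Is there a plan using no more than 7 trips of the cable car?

Yes — this plan uses 7 crossings (≤ 7):
1. Keeper goes to the upper station with the duck and the sheep.  [the lower station: the grain, the lettuce, the mouse | the upper station: the duck, the sheep]
2. Keeper goes back to the lower station alone.  [the lower station: the grain, the lettuce, the mouse | the upper station: the duck, the sheep]
3. Keeper goes to the upper station with the mouse.  [the lower station: the grain, the lettuce | the upper station: the duck, the mouse, the sheep]
4. Keeper goes back to the lower station with the sheep.  [the lower station: the grain, the lettuce, the sheep | the upper station: the duck, the mouse]
5. Keeper goes to the upper station with the grain and the lettuce.  [the lower station: the sheep | the upper station: the duck, the grain, the lettuce, the mouse]
6. Keeper goes back to the lower station with the duck.  [the lower station: the duck, the sheep | the upper station: the grain, the lettuce, the mouse]
7. Keeper goes to the upper station with the duck and the sheep.  [the lower station: — | the upper station: the duck, the grain, the lettuce, the mouse, the sheep]

Yes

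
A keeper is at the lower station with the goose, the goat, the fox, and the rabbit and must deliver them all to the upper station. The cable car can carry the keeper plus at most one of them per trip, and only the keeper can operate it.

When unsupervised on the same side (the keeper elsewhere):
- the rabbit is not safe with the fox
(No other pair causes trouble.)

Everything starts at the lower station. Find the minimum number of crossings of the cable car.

Counting alone: the keeper can take at most 1 across per trip to the upper station, so moving all 4 needs at least 4 loaded trips out, with a return between consecutive ones — at least 7 crossings.
The plan below uses exactly 7 crossings, so it is optimal:
1. Keeper goes to the upper station with the fox.  [the lower station: the goat, the goose, the rabbit | the upper station: the fox]
2. Keeper goes back to the lower station alone.  [the lower station: the goat, the goose, the rabbit | the upper station: the fox]
3. Keeper goes to the upper station with the goose.  [the lower station: the goat, the rabbit | the upper station: the fox, the goose]
4. Keeper goes back to the lower station alone.  [the lower station: the goat, the rabbit | the upper station: the fox, the goose]
5. Keeper goes to the upper station with the goat.  [the lower station: the rabbit | the upper station: the fox, the goat, the goose]
6. Keeper goes back to the lower station alone.  [the lower station: the rabbit | the upper station: the fox, the goat, the goose]
7. Keeper goes to the upper station with the rabbit.  [the lower station: — | the upper station: the fox, the goat, the goose, the rabbit]

7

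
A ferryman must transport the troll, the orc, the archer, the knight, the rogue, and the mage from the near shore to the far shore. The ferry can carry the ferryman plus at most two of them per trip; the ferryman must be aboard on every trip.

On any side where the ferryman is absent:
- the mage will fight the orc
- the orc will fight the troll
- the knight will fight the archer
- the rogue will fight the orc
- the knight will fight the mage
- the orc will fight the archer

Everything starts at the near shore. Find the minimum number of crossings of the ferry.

Counting alone: the ferryman can take at most 2 across per trip to the far shore, so moving all 6 needs at least 3 loaded trips out, with a return between consecutive ones — at least 5 crossings.
The safety rule pushes this higher. Following every safe sequence of crossings, the most of the 6 that can be at the far shore as the ferry arrives there on crossing 5 is 5 — never all 6.
So no plan with fewer than 7 crossings exists, and this one achieves 7:
1. Ferryman goes to the far shore with the knight and the orc.  [the near shore: the archer, the mage, the rogue, the troll | the far shore: the knight, the orc]
2. Ferryman goes back to the near shore alone.  [the near shore: the archer, the mage, the rogue, the troll | the far shore: the knight, the orc]
3. Ferryman goes to the far shore with the archer and the troll.  [the near shore: the mage, the rogue | the far shore: the archer, the knight, the orc, the troll]
4. Ferryman goes back to the near shore with the knight and the orc.  [the near shore: the knight, the mage, the orc, the rogue | the far shore: the archer, the troll]
5. Ferryman goes to the far shore with the mage and the rogue.  [the near shore: the knight, the orc | the far shore: the archer, the mage, the rogue, the troll]
6. Ferryman goes back to the near shore alone.  [the near shore: the knight, the orc | the far shore: the archer, the mage, the rogue, the troll]
7. Ferryman goes to the far shore with the knight and the orc.  [the near shore: — | the far shore: the archer, the knight, the mage, the orc, the rogue, the troll]

7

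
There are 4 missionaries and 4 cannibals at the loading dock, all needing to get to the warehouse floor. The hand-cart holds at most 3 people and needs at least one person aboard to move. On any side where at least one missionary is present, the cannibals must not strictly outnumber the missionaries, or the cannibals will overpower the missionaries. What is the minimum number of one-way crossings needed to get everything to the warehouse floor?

Counting alone: each trip to the warehouse floor takes at most 3 across and each return brings at least 1 back, so after t trips out (and t−1 returns) at most 3t − (t−1) of the 8 are across; that first reaches 8 at t = 4, so at least 7 crossings are needed.
The safety rule pushes this higher. Following every safe sequence of crossings, the most of the 8 that can be at the warehouse floor as the hand-cart arrives there on crossing 7 is 7 — never all 8.
So no plan with fewer than 9 crossings exists, and this one achieves 9:
1. 2 cannibals → the warehouse floor.  (the loading dock: 4M 2C; the warehouse floor: 0M 2C)
2. 1 cannibal ← the loading dock.  (the loading dock: 4M 3C; the warehouse floor: 0M 1C)
3. 3 cannibals → the warehouse floor.  (the loading dock: 4M 0C; the warehouse floor: 0M 4C)
4. 1 cannibal ← the loading dock.  (the loading dock: 4M 1C; the warehouse floor: 0M 3C)
5. 3 missionaries → the warehouse floor.  (the loading dock: 1M 1C; the warehouse floor: 3M 3C)
6. 1 missionary and 1 cannibal ← the loading dock.  (the loading dock: 2M 2C; the warehouse floor: 2M 2C)
7. 2 missionaries → the warehouse floor.  (the loading dock: 0M 2C; the warehouse floor: 4M 2C)
8. 1 cannibal ← the loading dock.  (the loading dock: 0M 3C; the warehouse floor: 4M 1C)
9. 3 cannibals → the warehouse floor.  (the loading dock: 0M 0C; the warehouse floor: 4M 4C)

9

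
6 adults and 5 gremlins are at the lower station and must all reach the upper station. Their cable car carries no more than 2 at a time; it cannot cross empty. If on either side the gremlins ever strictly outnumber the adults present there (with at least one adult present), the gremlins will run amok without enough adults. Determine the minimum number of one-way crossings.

19

Counting alone: each trip to the upper station takes at most 2 across and each return brings at least 1 back, so after t trips out (and t−1 returns) at most 2t − (t−1) of the 11 are across; that first reaches 11 at t = 10, so at least 19 crossings are needed.
The plan below uses exactly 19 crossings, so it is optimal:
1. 2 gremlins → the upper station.  (the lower station: 6A 3G; the upper station: 0A 2G)
2. 1 gremlin ← the lower station.  (the lower station: 6A 4G; the upper station: 0A 1G)
3. 2 gremlins → the upper station.  (the lower station: 6A 2G; the upper station: 0A 3G)
4. 1 gremlin ← the lower station.  (the lower station: 6A 3G; the upper station: 0A 2G)
5. 2 adults → the upper station.  (the lower station: 4A 3G; the upper station: 2A 2G)
6. 1 gremlin ← the lower station.  (the lower station: 4A 4G; the upper station: 2A 1G)
7. 1 adult and 1 gremlin → the upper station.  (the lower station: 3A 3G; the upper station: 3A 2G)
8. 1 adult ← the lower station.  (the lower station: 4A 3G; the upper station: 2A 2G)
9. 1 adult and 1 gremlin → the upper station.  (the lower station: 3A 2G; the upper station: 3A 3G)
10. 1 gremlin ← the lower station.  (the lower station: 3A 3G; the upper station: 3A 2G)
11. 1 adult and 1 gremlin → the upper station.  (the lower station: 2A 2G; the upper station: 4A 3G)
12. 1 adult ← the lower station.  (the lower station: 3A 2G; the upper station: 3A 3G)
13. 1 adult and 1 gremlin → the upper station.  (the lower station: 2A 1G; the upper station: 4A 4G)
14. 1 gremlin ← the lower station.  (the lower station: 2A 2G; the upper station: 4A 3G)
15. 1 adult and 1 gremlin → the upper station.  (the lower station: 1A 1G; the upper station: 5A 4G)
16. 1 adult ← the lower station.  (the lower station: 2A 1G; the upper station: 4A 4G)
17. 1 adult and 1 gremlin → the upper station.  (the lower station: 1A 0G; the upper station: 5A 5G)
18. 1 gremlin ← the lower station.  (the lower station: 1A 1G; the upper station: 5A 4G)
19. 1 adult and 1 gremlin → the upper station.  (the lower station: 0A 0G; the upper station: 6A 5G)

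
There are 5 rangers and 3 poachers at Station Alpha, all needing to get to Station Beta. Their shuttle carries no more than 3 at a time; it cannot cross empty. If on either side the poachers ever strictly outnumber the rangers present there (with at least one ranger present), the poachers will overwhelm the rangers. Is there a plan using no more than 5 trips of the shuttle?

No

Counting alone: each trip to Station Beta takes at most 3 across and each return brings at least 1 back, so after t trips out (and t−1 returns) at most 3t − (t−1) of the 8 are across; that first reaches 8 at t = 4, so at least 7 crossings are needed.
Since 5 < 7, 5 crossings cannot be enough. (The shortest complete plan in fact takes 7:)
1. 2 poachers → Station Beta.  (Station Alpha: 5R 1P; Station Beta: 0R 2P)
2. 1 poacher ← Station Alpha.  (Station Alpha: 5R 2P; Station Beta: 0R 1P)
3. 2 rangers and 1 poacher → Station Beta.  (Station Alpha: 3R 1P; Station Beta: 2R 2P)
4. 1 poacher ← Station Alpha.  (Station Alpha: 3R 2P; Station Beta: 2R 1P)
5. 1 ranger and 2 poachers → Station Beta.  (Station Alpha: 2R 0P; Station Beta: 3R 3P)
6. 1 poacher ← Station Alpha.  (Station Alpha: 2R 1P; Station Beta: 3R 2P)
7. 2 rangers and 1 poacher → Station Beta.  (Station Alpha: 0R 0P; Station Beta: 5R 3P)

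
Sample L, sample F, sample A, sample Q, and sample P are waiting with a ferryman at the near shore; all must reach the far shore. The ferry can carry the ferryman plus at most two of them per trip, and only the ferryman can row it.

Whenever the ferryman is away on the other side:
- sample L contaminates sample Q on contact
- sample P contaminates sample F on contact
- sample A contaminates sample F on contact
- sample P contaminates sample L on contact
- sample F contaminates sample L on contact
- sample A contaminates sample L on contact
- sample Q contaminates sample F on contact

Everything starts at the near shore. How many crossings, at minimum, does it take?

impossible

Following every safe sequence of crossings from the start, the most of the 5 that can be at the far shore as the ferry arrives there on crossings 1, 3 is 2, 3 respectively; the best ever achieved is 3 of 5.
From crossing 5 on, no configuration arises that was not already reachable earlier: only 10 distinct safe configurations (who is on which side, and where the ferry is) can ever be reached, none of them has everyone across, and every continuation just revisits them. So no valid plan exists.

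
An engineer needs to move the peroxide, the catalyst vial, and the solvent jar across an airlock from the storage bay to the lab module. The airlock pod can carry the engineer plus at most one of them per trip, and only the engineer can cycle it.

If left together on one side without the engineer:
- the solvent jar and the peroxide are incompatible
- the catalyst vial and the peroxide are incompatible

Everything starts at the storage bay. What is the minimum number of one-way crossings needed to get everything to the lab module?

7

Counting alone: the engineer can take at most 1 across per trip to the lab module, so moving all 3 needs at least 3 loaded trips out, with a return between consecutive ones — at least 5 crossings.
The safety rule pushes this higher. Following every safe sequence of crossings, the most of the 3 that can be at the lab module as the airlock pod arrives there on crossing 5 is 2 — never all 3.
So no plan with fewer than 7 crossings exists, and this one achieves 7:
1. Engineer goes to the lab module with the peroxide.
2. Engineer goes back to the storage bay alone.
3. Engineer goes to the lab module with the catalyst vial.
4. Engineer goes back to the storage bay with the peroxide.
5. Engineer goes to the lab module with the solvent jar.
6. Engineer goes back to the storage bay alone.
7. Engineer goes to the lab module with the peroxide.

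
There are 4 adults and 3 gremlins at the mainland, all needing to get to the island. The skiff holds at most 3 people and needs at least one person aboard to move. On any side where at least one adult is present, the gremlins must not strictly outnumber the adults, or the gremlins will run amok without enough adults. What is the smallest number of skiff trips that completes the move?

5

Counting alone: each trip to the island takes at most 3 across and each return brings at least 1 back, so after t trips out (and t−1 returns) at most 3t − (t−1) of the 7 are across; that first reaches 7 at t = 3, so at least 5 crossings are needed.
The plan below uses exactly 5 crossings, so it is optimal:
1. 3 gremlins → the island.  (the mainland: 4A 0G; the island: 0A 3G)
2. 1 gremlin ← the mainland.  (the mainland: 4A 1G; the island: 0A 2G)
3. 3 adults → the island.  (the mainland: 1A 1G; the island: 3A 2G)
4. 1 adult ← the mainland.  (the mainland: 2A 1G; the island: 2A 2G)
5. 2 adults and 1 gremlin → the island.  (the mainland: 0A 0G; the island: 4A 3G)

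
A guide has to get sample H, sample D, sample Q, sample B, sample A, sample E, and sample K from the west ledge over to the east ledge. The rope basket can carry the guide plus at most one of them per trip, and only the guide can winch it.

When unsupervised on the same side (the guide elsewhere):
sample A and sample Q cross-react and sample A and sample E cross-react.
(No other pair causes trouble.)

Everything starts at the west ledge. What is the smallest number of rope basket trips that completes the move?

15

Counting alone: the guide can take at most 1 across per trip to the east ledge, so moving all 7 needs at least 7 loaded trips out, with a return between consecutive ones — at least 13 crossings.
The safety rule pushes this higher. Following every safe sequence of crossings, the most of the 7 that can be at the east ledge as the rope basket arrives there on crossing 13 is 6 — never all 7.
So no plan with fewer than 15 crossings exists, and this one achieves 15:
1. Guide goes to the east ledge with sample A.  [the west ledge: sample B, sample D, sample E, sample H, sample K, sample Q | the east ledge: sample A]
2. Guide goes back to the west ledge alone.  [the west ledge: sample B, sample D, sample E, sample H, sample K, sample Q | the east ledge: sample A]
3. Guide goes to the east ledge with sample H.  [the west ledge: sample B, sample D, sample E, sample K, sample Q | the east ledge: sample A, sample H]
4. Guide goes back to the west ledge alone.  [the west ledge: sample B, sample D, sample E, sample K, sample Q | the east ledge: sample A, sample H]
5. Guide goes to the east ledge with sample D.  [the west ledge: sample B, sample E, sample K, sample Q | the east ledge: sample A, sample D, sample H]
6. Guide goes back to the west ledge alone.  [the west ledge: sample B, sample E, sample K, sample Q | the east ledge: sample A, sample D, sample H]
7. Guide goes to the east ledge with sample Q.  [the west ledge: sample B, sample E, sample K | the east ledge: sample A, sample D, sample H, sample Q]
8. Guide goes back to the west ledge with sample A.  [the west ledge: sample A, sample B, sample E, sample K | the east ledge: sample D, sample H, sample Q]
9. Guide goes to the east ledge with sample E.  [the west ledge: sample A, sample B, sample K | the east ledge: sample D, sample E, sample H, sample Q]
10. Guide goes back to the west ledge alone.  [the west ledge: sample A, sample B, sample K | the east ledge: sample D, sample E, sample H, sample Q]
11. Guide goes to the east ledge with sample B.  [the west ledge: sample A, sample K | the east ledge: sample B, sample D, sample E, sample H, sample Q]
12. Guide goes back to the west ledge alone.  [the west ledge: sample A, sample K | the east ledge: sample B, sample D, sample E, sample H, sample Q]
13. Guide goes to the east ledge with sample K.  [the west ledge: sample A | the east ledge: sample B, sample D, sample E, sample H, sample K, sample Q]
14. Guide goes back to the west ledge alone.  [the west ledge: sample A | the east ledge: sample B, sample D, sample E, sample H, sample K, sample Q]
15. Guide goes to the east ledge with sample A.  [the west ledge: — | the east ledge: sample A, sample B, sample D, sample E, sample H, sample K, sample Q]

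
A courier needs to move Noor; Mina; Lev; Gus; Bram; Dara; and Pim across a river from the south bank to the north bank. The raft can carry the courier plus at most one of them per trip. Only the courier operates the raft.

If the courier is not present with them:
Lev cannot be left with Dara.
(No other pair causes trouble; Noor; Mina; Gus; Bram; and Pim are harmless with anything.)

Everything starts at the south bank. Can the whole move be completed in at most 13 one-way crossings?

Yes — this plan uses 13 crossings (≤ 13):
1. Courier goes to the north bank with Lev.  [the south bank: Bram, Dara, Gus, Mina, Noor, Pim | the north bank: Lev]
2. Courier goes back to the south bank alone.  [the south bank: Bram, Dara, Gus, Mina, Noor, Pim | the north bank: Lev]
3. Courier goes to the north bank with Noor.  [the south bank: Bram, Dara, Gus, Mina, Pim | the north bank: Lev, Noor]
4. Courier goes back to the south bank alone.  [the south bank: Bram, Dara, Gus, Mina, Pim | the north bank: Lev, Noor]
5. Courier goes to the north bank with Mina.  [the south bank: Bram, Dara, Gus, Pim | the north bank: Lev, Mina, Noor]
6. Courier goes back to the south bank alone.  [the south bank: Bram, Dara, Gus, Pim | the north bank: Lev, Mina, Noor]
7. Courier goes to the north bank with Gus.  [the south bank: Bram, Dara, Pim | the north bank: Gus, Lev, Mina, Noor]
8. Courier goes back to the south bank alone.  [the south bank: Bram, Dara, Pim | the north bank: Gus, Lev, Mina, Noor]
9. Courier goes to the north bank with Bram.  [the south bank: Dara, Pim | the north bank: Bram, Gus, Lev, Mina, Noor]
10. Courier goes back to the south bank alone.  [the south bank: Dara, Pim | the north bank: Bram, Gus, Lev, Mina, Noor]
11. Courier goes to the north bank with Pim.  [the south bank: Dara | the north bank: Bram, Gus, Lev, Mina, Noor, Pim]
12. Courier goes back to the south bank alone.  [the south bank: Dara | the north bank: Bram, Gus, Lev, Mina, Noor, Pim]
13. Courier goes to the north bank with Dara.  [the south bank: — | the north bank: Bram, Dara, Gus, Lev, Mina, Noor, Pim]

Yes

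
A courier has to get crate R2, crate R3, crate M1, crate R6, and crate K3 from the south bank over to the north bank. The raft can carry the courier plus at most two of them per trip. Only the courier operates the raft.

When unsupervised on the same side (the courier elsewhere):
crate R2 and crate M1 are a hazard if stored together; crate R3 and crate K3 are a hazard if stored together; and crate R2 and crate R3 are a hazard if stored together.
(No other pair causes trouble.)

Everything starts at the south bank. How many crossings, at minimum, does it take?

Counting alone: the courier can take at most 2 across per trip to the north bank, so moving all 5 needs at least 3 loaded trips out, with a return between consecutive ones — at least 5 crossings.
The plan below uses exactly 5 crossings, so it is optimal:
1. Courier goes to the north bank with crate R2 and crate R3.  [the south bank: crate K3, crate M1, crate R6 | the north bank: crate R2, crate R3]
2. Courier goes back to the south bank with crate R2.  [the south bank: crate K3, crate M1, crate R2, crate R6 | the north bank: crate R3]
3. Courier goes to the north bank with crate M1 and crate R6.  [the south bank: crate K3, crate R2 | the north bank: crate M1, crate R3, crate R6]
4. Courier goes back to the south bank alone.  [the south bank: crate K3, crate R2 | the north bank: crate M1, crate R3, crate R6]
5. Courier goes to the north bank with crate K3 and crate R2.  [the south bank: — | the north bank: crate K3, crate M1, crate R2, crate R3, crate R6]

5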